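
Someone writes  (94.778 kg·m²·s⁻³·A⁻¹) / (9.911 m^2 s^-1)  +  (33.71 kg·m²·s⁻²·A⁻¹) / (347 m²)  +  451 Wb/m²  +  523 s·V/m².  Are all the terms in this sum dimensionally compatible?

Expand each in SI base units:
  (94.778 kg·m²·s⁻³·A⁻¹) / (9.911 m^2 s^-1):  [kg·m²·s⁻³·A⁻¹] / [m²·s⁻¹] = kg·s⁻²·A⁻¹
  (33.71 kg·m²·s⁻²·A⁻¹) / (347 m²):  [kg·m²·s⁻²·A⁻¹] / [m²] = kg·s⁻²·A⁻¹
  451 Wb/m²:  Wb·m⁻² = V·s·m⁻² = kg·s⁻²·A⁻¹
  523 s·V/m²:  V·s·m⁻² = J·C⁻¹·s·m⁻² = kg·s⁻²·A⁻¹
Every term reduces to kg·s⁻²·A⁻¹.

Yes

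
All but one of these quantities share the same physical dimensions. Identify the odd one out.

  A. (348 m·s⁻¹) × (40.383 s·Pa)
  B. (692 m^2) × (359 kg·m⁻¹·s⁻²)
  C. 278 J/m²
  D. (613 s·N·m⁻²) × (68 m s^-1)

B.

Dimensions:
  A. [m·s⁻¹] · [kg·m⁻¹·s⁻¹] = kg·s⁻²
  B. [m²] · [kg·m⁻¹·s⁻²] = kg·m·s⁻²
  C. J·m⁻² = N·m·m⁻² = kg·s⁻²
  D. [kg·m⁻¹·s⁻¹] · [m·s⁻¹] = kg·s⁻²
All reduce to kg·s⁻² except B., which is kg·m·s⁻².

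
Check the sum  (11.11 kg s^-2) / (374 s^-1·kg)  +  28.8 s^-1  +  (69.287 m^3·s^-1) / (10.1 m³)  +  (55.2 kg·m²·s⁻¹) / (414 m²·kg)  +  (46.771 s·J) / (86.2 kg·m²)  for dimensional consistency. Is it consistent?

Reduce each to base SI dimensions:
  (11.11 kg s^-2) / (374 s^-1·kg):  [kg·s⁻²] / [kg·s⁻¹] = s⁻¹
  28.8 s^-1:  s⁻¹
  (69.287 m^3·s^-1) / (10.1 m³):  [m³·s⁻¹] / [m³] = s⁻¹
  (55.2 kg·m²·s⁻¹) / (414 m²·kg):  [kg·m²·s⁻¹] / [kg·m²] = s⁻¹
  (46.771 s·J) / (86.2 kg·m²):  [kg·m²·s⁻¹] / [kg·m²] = s⁻¹
Every term reduces to s⁻¹.

Yes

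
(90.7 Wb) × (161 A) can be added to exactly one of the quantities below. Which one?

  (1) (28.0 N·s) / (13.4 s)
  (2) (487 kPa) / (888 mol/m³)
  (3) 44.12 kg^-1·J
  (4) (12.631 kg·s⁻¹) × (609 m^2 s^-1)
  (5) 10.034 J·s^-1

(4)

Reference: [kg·m²·s⁻²·A⁻¹] · [A] = kg·m²·s⁻².
Each option:
  (1) [kg·m·s⁻¹] / [s] = kg·m·s⁻²
  (2) [kg·m⁻¹·s⁻²] / [m⁻³·mol] = kg·m²·s⁻²·mol⁻¹
  (3) J·kg⁻¹ = N·m·kg⁻¹ = m²·s⁻²
  (4) [kg·s⁻¹] · [m²·s⁻¹] = kg·m²·s⁻²  ← same
  (5) J·s⁻¹ = N·m·s⁻¹ = kg·m²·s⁻³
Only (4) matches kg·m²·s⁻².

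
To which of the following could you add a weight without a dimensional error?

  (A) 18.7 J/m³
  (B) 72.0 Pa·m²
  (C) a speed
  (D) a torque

(B)

Reference: [weight] = kg·m·s⁻².
Each option:
  (A) J·m⁻³ = N·m·m⁻³ = kg·m⁻¹·s⁻²
  (B) Pa·m² = N·m⁻²·m² = kg·m·s⁻²  ← same
  (C) [speed] = m·s⁻¹
  (D) [torque] = kg·m²·s⁻²
Only (B) matches kg·m·s⁻².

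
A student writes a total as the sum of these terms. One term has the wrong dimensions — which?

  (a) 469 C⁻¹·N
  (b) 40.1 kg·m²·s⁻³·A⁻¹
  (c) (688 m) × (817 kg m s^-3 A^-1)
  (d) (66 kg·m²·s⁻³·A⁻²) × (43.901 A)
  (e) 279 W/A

(a)

Dimensions:
  (a) N·C⁻¹ = kg·m·s⁻²·(s·A)⁻¹ = kg·m·s⁻³·A⁻¹
  (b) kg·m²·s⁻³·A⁻¹
  (c) [m] · [kg·m·s⁻³·A⁻¹] = kg·m²·s⁻³·A⁻¹
  (d) [kg·m²·s⁻³·A⁻²] · [A] = kg·m²·s⁻³·A⁻¹
  (e) W·A⁻¹ = J·s⁻¹·A⁻¹ = kg·m²·s⁻³·A⁻¹
All reduce to kg·m²·s⁻³·A⁻¹ except (a), which is kg·m·s⁻³·A⁻¹.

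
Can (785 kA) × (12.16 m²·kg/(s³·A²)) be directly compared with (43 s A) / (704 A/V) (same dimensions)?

No

Dimensions:
  (785 kA) × (12.16 m²·kg/(s³·A²)):  [A] · [kg·m²·s⁻³·A⁻²] = kg·m²·s⁻³·A⁻¹
  (43 s A) / (704 A/V):  [s·A] / [kg⁻¹·m⁻²·s³·A²] = kg·m²·s⁻²·A⁻¹
kg·m²·s⁻³·A⁻¹ ≠ kg·m²·s⁻²·A⁻¹, so they cannot be added.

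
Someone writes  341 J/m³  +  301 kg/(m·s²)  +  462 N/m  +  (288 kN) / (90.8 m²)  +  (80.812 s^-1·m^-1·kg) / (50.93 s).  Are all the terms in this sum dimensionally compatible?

In SI base units:
  341 J/m³:  J·m⁻³ = N·m·m⁻³ = kg·m⁻¹·s⁻²
  301 kg/(m·s²):  kg·m⁻¹·s⁻²
  462 N/m:  N·m⁻¹ = kg·m·s⁻²·m⁻¹ = kg·s⁻²
  (288 kN) / (90.8 m²):  [kg·m·s⁻²] / [m²] = kg·m⁻¹·s⁻²
  (80.812 s^-1·m^-1·kg) / (50.93 s):  [kg·m⁻¹·s⁻¹] / [s] = kg·m⁻¹·s⁻²
The terms do not share a single dimension (kg·m⁻¹·s⁻² vs kg·s⁻²).

No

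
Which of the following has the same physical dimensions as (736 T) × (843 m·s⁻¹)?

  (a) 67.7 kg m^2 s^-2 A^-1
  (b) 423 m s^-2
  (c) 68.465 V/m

(c)

Reference: [kg·s⁻²·A⁻¹] · [m·s⁻¹] = kg·m·s⁻³·A⁻¹.
Each option:
  (a) kg·m²·s⁻²·A⁻¹
  (b) m·s⁻²
  (c) V·m⁻¹ = J·C⁻¹·m⁻¹ = kg·m·s⁻³·A⁻¹  ← same
Only (c) matches kg·m·s⁻³·A⁻¹.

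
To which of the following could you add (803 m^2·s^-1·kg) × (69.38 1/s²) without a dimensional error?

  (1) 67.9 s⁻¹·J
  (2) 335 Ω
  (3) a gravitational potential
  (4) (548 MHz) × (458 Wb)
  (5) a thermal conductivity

Reference: [kg·m²·s⁻¹] · [s⁻²] = kg·m²·s⁻³.
Each option:
  (1) J·s⁻¹ = N·m·s⁻¹ = kg·m²·s⁻³  ← same
  (2) Ω = V·A⁻¹ = kg·m²·s⁻³·A⁻²
  (3) [gravitational potential] = m²·s⁻²
  (4) [s⁻¹] · [kg·m²·s⁻²·A⁻¹] = kg·m²·s⁻³·A⁻¹
  (5) [thermal conductivity] = kg·m·s⁻³·K⁻¹
Only (1) matches kg·m²·s⁻³.

(1)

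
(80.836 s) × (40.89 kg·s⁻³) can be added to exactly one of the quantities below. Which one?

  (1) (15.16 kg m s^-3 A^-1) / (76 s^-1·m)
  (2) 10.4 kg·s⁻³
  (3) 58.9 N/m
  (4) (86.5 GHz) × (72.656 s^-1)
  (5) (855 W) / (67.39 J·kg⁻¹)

Reference: [s] · [kg·s⁻³] = kg·s⁻².
Each option:
  (1) [kg·m·s⁻³·A⁻¹] / [m·s⁻¹] = kg·s⁻²·A⁻¹
  (2) kg·s⁻³
  (3) N·m⁻¹ = kg·m·s⁻²·m⁻¹ = kg·s⁻²  ← same
  (4) [s⁻¹] · [s⁻¹] = s⁻²
  (5) [kg·m²·s⁻³] / [m²·s⁻²] = kg·s⁻¹
Only (3) matches kg·s⁻².

(3)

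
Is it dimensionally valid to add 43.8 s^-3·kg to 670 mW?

No

Work out the base dimensions of each:
  43.8 s^-3·kg:  kg·s⁻³
  670 mW:  W = J·s⁻¹ = kg·m²·s⁻³
kg·s⁻³ ≠ kg·m²·s⁻³, so they cannot be added.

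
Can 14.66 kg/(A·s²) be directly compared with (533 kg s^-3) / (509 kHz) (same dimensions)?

Reduce each to base SI dimensions:
  14.66 kg/(A·s²):  kg·s⁻²·A⁻¹
  (533 kg s^-3) / (509 kHz):  [kg·s⁻³] / [s⁻¹] = kg·s⁻²
kg·s⁻²·A⁻¹ ≠ kg·s⁻², so they cannot be added.

No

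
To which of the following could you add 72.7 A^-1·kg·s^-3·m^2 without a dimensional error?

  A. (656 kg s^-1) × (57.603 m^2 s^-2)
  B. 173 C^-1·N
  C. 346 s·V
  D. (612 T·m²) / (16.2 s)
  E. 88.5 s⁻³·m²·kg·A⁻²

D.

Reference: kg·m²·s⁻³·A⁻¹.
Each option:
  A. [kg·s⁻¹] · [m²·s⁻²] = kg·m²·s⁻³
  B. N·C⁻¹ = kg·m·s⁻²·(s·A)⁻¹ = kg·m·s⁻³·A⁻¹
  C. V·s = J·C⁻¹·s = kg·m²·s⁻²·A⁻¹
  D. [kg·m²·s⁻²·A⁻¹] / [s] = kg·m²·s⁻³·A⁻¹  ← same
  E. kg·m²·s⁻³·A⁻²
Only D. matches kg·m²·s⁻³·A⁻¹.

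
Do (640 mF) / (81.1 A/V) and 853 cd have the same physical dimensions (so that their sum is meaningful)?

No

In SI base units:
  (640 mF) / (81.1 A/V):  [kg⁻¹·m⁻²·s⁴·A²] / [kg⁻¹·m⁻²·s³·A²] = s
  853 cd:  cd
s ≠ cd, so they cannot be added.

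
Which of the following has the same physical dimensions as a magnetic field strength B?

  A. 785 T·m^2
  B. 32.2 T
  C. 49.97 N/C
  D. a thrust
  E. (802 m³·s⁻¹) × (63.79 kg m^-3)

Reference: [magnetic field strength B] = kg·s⁻²·A⁻¹.
Each option:
  A. T·m² = Wb·m⁻²·m² = kg·m²·s⁻²·A⁻¹
  B. T = Wb·m⁻² = kg·s⁻²·A⁻¹  ← same
  C. N·C⁻¹ = kg·m·s⁻²·(s·A)⁻¹ = kg·m·s⁻³·A⁻¹
  D. [thrust] = kg·m·s⁻²
  E. [m³·s⁻¹] · [kg·m⁻³] = kg·s⁻¹
Only B. matches kg·s⁻²·A⁻¹.

B.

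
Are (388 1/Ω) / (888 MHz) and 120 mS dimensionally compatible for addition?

Reduce each to base SI dimensions:
  (388 1/Ω) / (888 MHz):  [kg⁻¹·m⁻²·s³·A²] / [s⁻¹] = kg⁻¹·m⁻²·s⁴·A²
  120 mS:  S = Ω⁻¹ = kg⁻¹·m⁻²·s³·A²
kg⁻¹·m⁻²·s⁴·A² ≠ kg⁻¹·m⁻²·s³·A², so they cannot be added.

No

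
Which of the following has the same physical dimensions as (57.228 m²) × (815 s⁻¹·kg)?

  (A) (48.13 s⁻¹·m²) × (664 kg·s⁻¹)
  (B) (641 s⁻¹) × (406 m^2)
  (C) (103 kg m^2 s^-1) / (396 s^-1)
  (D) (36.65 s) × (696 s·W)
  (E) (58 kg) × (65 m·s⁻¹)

Reference: [m²] · [kg·s⁻¹] = kg·m²·s⁻¹.
Each option:
  (A) [m²·s⁻¹] · [kg·s⁻¹] = kg·m²·s⁻²
  (B) [s⁻¹] · [m²] = m²·s⁻¹
  (C) [kg·m²·s⁻¹] / [s⁻¹] = kg·m²
  (D) [s] · [kg·m²·s⁻²] = kg·m²·s⁻¹  ← same
  (E) [kg] · [m·s⁻¹] = kg·m·s⁻¹
Only (D) matches kg·m²·s⁻¹.

(D)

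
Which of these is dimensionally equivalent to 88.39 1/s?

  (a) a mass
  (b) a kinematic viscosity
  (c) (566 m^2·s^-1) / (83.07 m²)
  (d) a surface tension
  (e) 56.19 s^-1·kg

(c)

Reference: s⁻¹.
Each option:
  (a) [mass] = kg
  (b) [kinematic viscosity] = m²·s⁻¹
  (c) [m²·s⁻¹] / [m²] = s⁻¹  ← same
  (d) [surface tension] = kg·s⁻²
  (e) kg·s⁻¹
Only (c) matches s⁻¹.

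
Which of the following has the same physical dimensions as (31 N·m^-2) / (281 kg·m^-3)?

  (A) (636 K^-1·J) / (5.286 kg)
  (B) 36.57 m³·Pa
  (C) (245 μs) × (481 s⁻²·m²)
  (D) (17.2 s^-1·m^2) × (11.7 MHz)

Reference: [kg·m⁻¹·s⁻²] / [kg·m⁻³] = m²·s⁻².
Each option:
  (A) [kg·m²·s⁻²·K⁻¹] / [kg] = m²·s⁻²·K⁻¹
  (B) Pa·m³ = N·m⁻²·m³ = kg·m²·s⁻²
  (C) [s] · [m²·s⁻²] = m²·s⁻¹
  (D) [m²·s⁻¹] · [s⁻¹] = m²·s⁻²  ← same
Only (D) matches m²·s⁻².

(D)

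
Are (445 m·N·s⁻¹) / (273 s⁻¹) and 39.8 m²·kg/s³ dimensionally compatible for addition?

Work out the base dimensions of each:
  (445 m·N·s⁻¹) / (273 s⁻¹):  [kg·m²·s⁻³] / [s⁻¹] = kg·m²·s⁻²
  39.8 m²·kg/s³:  kg·m²·s⁻³
kg·m²·s⁻² ≠ kg·m²·s⁻³, so they cannot be added.

No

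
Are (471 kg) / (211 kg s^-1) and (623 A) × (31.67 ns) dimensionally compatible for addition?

No

Work out the base dimensions of each:
  (471 kg) / (211 kg s^-1):  [kg] / [kg·s⁻¹] = s
  (623 A) × (31.67 ns):  [A] · [s] = s·A
s ≠ s·A, so they cannot be added.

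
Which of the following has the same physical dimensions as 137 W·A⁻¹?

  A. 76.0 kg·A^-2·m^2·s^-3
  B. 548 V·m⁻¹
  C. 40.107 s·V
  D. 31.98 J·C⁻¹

Reference: W·A⁻¹ = J·s⁻¹·A⁻¹ = kg·m²·s⁻³·A⁻¹.
Each option:
  A. kg·m²·s⁻³·A⁻²
  B. V·m⁻¹ = J·C⁻¹·m⁻¹ = kg·m·s⁻³·A⁻¹
  C. V·s = J·C⁻¹·s = kg·m²·s⁻²·A⁻¹
  D. J·C⁻¹ = N·m·(s·A)⁻¹ = kg·m²·s⁻³·A⁻¹  ← same
Only D. matches kg·m²·s⁻³·A⁻¹.

D.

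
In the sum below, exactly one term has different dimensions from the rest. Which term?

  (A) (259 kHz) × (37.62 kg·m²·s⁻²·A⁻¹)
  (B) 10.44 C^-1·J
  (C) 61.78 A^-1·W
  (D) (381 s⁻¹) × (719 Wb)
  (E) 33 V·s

(E)

Dimensions:
  (A) [s⁻¹] · [kg·m²·s⁻²·A⁻¹] = kg·m²·s⁻³·A⁻¹
  (B) J·C⁻¹ = N·m·(s·A)⁻¹ = kg·m²·s⁻³·A⁻¹
  (C) W·A⁻¹ = J·s⁻¹·A⁻¹ = kg·m²·s⁻³·A⁻¹
  (D) [s⁻¹] · [kg·m²·s⁻²·A⁻¹] = kg·m²·s⁻³·A⁻¹
  (E) V·s = J·C⁻¹·s = kg·m²·s⁻²·A⁻¹
All reduce to kg·m²·s⁻³·A⁻¹ except (E), which is kg·m²·s⁻²·A⁻¹.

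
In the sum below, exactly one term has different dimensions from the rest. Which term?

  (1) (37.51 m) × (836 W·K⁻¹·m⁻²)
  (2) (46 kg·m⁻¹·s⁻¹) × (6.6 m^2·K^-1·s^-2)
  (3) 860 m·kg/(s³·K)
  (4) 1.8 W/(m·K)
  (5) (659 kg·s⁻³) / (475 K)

Dimensions:
  (1) [m] · [kg·s⁻³·K⁻¹] = kg·m·s⁻³·K⁻¹
  (2) [kg·m⁻¹·s⁻¹] · [m²·s⁻²·K⁻¹] = kg·m·s⁻³·K⁻¹
  (3) kg·m·s⁻³·K⁻¹
  (4) W·m⁻¹·K⁻¹ = J·s⁻¹·m⁻¹·K⁻¹ = kg·m·s⁻³·K⁻¹
  (5) [kg·s⁻³] / [K] = kg·s⁻³·K⁻¹
All reduce to kg·m·s⁻³·K⁻¹ except (5), which is kg·s⁻³·K⁻¹.

(5)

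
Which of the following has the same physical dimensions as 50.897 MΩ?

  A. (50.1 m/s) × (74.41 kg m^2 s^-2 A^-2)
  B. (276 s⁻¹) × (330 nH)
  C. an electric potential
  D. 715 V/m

Reference: Ω = V·A⁻¹ = kg·m²·s⁻³·A⁻².
Each option:
  A. [m·s⁻¹] · [kg·m²·s⁻²·A⁻²] = kg·m³·s⁻³·A⁻²
  B. [s⁻¹] · [kg·m²·s⁻²·A⁻²] = kg·m²·s⁻³·A⁻²  ← same
  C. [electric potential] = kg·m²·s⁻³·A⁻¹
  D. V·m⁻¹ = J·C⁻¹·m⁻¹ = kg·m·s⁻³·A⁻¹
Only B. matches kg·m²·s⁻³·A⁻².

B.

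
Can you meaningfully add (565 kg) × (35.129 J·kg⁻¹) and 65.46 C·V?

Yes

Expand each in SI base units:
  (565 kg) × (35.129 J·kg⁻¹):  [kg] · [m²·s⁻²] = kg·m²·s⁻²
  65.46 C·V:  C·V = s·A·J·C⁻¹ = kg·m²·s⁻²
Both are kg·m²·s⁻², so they have the same dimensions and can be added.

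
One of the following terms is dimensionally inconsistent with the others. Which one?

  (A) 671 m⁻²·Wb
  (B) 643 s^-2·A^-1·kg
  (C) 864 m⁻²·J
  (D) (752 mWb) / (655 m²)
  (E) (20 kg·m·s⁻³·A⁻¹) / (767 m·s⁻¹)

(C)

Dimensions:
  (A) Wb·m⁻² = V·s·m⁻² = kg·s⁻²·A⁻¹
  (B) kg·s⁻²·A⁻¹
  (C) J·m⁻² = N·m·m⁻² = kg·s⁻²
  (D) [kg·m²·s⁻²·A⁻¹] / [m²] = kg·s⁻²·A⁻¹
  (E) [kg·m·s⁻³·A⁻¹] / [m·s⁻¹] = kg·s⁻²·A⁻¹
All reduce to kg·s⁻²·A⁻¹ except (C), which is kg·s⁻².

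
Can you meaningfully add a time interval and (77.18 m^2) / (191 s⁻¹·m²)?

Yes

Work out the base dimensions of each:
  a time interval:  [time interval] = s
  (77.18 m^2) / (191 s⁻¹·m²):  [m²] / [m²·s⁻¹] = s
Both are s, so they have the same dimensions and can be added.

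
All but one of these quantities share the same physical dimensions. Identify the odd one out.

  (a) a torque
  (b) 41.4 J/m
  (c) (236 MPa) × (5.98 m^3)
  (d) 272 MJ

Reduce each to base SI dimensions:
  (a) [torque] = kg·m²·s⁻²
  (b) J·m⁻¹ = N·m·m⁻¹ = kg·m·s⁻²
  (c) [kg·m⁻¹·s⁻²] · [m³] = kg·m²·s⁻²
  (d) J = N·m = kg·m²·s⁻²
All reduce to kg·m²·s⁻² except (b), which is kg·m·s⁻².

(b)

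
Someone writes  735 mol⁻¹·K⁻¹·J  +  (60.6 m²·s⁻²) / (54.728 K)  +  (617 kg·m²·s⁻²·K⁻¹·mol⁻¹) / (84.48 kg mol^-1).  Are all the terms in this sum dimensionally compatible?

No

Work out the base dimensions of each:
  735 mol⁻¹·K⁻¹·J:  J·mol⁻¹·K⁻¹ = N·m·mol⁻¹·K⁻¹ = kg·m²·s⁻²·K⁻¹·mol⁻¹
  (60.6 m²·s⁻²) / (54.728 K):  [m²·s⁻²] / [K] = m²·s⁻²·K⁻¹
  (617 kg·m²·s⁻²·K⁻¹·mol⁻¹) / (84.48 kg mol^-1):  [kg·m²·s⁻²·K⁻¹·mol⁻¹] / [kg·mol⁻¹] = m²·s⁻²·K⁻¹
The terms do not share a single dimension (kg·m²·s⁻²·K⁻¹·mol⁻¹ vs m²·s⁻²·K⁻¹).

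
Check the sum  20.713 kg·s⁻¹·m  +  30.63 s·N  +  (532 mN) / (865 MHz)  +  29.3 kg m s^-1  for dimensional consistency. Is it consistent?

Yes

In SI base units:
  20.713 kg·s⁻¹·m:  kg·m·s⁻¹
  30.63 s·N:  N·s = kg·m·s⁻²·s = kg·m·s⁻¹
  (532 mN) / (865 MHz):  [kg·m·s⁻²] / [s⁻¹] = kg·m·s⁻¹
  29.3 kg m s^-1:  kg·m·s⁻¹
Every term reduces to kg·m·s⁻¹.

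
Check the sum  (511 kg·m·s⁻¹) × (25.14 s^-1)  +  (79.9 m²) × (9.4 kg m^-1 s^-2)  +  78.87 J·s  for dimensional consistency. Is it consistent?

Dimensions:
  (511 kg·m·s⁻¹) × (25.14 s^-1):  [kg·m·s⁻¹] · [s⁻¹] = kg·m·s⁻²
  (79.9 m²) × (9.4 kg m^-1 s^-2):  [m²] · [kg·m⁻¹·s⁻²] = kg·m·s⁻²
  78.87 J·s:  J·s = N·m·s = kg·m²·s⁻¹
The terms do not share a single dimension (kg·m²·s⁻¹ vs kg·m·s⁻²).

No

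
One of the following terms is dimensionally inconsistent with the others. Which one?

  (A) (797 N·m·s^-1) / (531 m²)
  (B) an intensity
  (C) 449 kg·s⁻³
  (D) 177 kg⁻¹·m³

Expand each in SI base units:
  (A) [kg·m²·s⁻³] / [m²] = kg·s⁻³
  (B) [intensity] = kg·s⁻³
  (C) kg·s⁻³
  (D) m³·kg⁻¹ = kg⁻¹·m³
All reduce to kg·s⁻³ except (D), which is kg⁻¹·m³.

(D)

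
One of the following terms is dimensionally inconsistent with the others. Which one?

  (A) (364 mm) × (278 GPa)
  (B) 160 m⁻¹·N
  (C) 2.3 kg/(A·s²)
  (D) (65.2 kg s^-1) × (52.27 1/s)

(C)

Expand each in SI base units:
  (A) [m] · [kg·m⁻¹·s⁻²] = kg·s⁻²
  (B) N·m⁻¹ = kg·m·s⁻²·m⁻¹ = kg·s⁻²
  (C) kg·s⁻²·A⁻¹
  (D) [kg·s⁻¹] · [s⁻¹] = kg·s⁻²
All reduce to kg·s⁻² except (C), which is kg·s⁻²·A⁻¹.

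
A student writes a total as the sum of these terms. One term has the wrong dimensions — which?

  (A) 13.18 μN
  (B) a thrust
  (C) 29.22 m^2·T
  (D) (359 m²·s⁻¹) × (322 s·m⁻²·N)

Expand each in SI base units:
  (A) N = kg·m·s⁻²
  (B) [thrust] = kg·m·s⁻²
  (C) T·m² = Wb·m⁻²·m² = kg·m²·s⁻²·A⁻¹
  (D) [m²·s⁻¹] · [kg·m⁻¹·s⁻¹] = kg·m·s⁻²
All reduce to kg·m·s⁻² except (C), which is kg·m²·s⁻²·A⁻¹.

(C)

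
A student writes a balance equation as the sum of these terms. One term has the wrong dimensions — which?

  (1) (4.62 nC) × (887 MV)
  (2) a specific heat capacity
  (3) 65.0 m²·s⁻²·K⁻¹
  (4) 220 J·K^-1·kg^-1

Expand each in SI base units:
  (1) [s·A] · [kg·m²·s⁻³·A⁻¹] = kg·m²·s⁻²
  (2) [specific heat capacity] = m²·s⁻²·K⁻¹
  (3) m²·s⁻²·K⁻¹
  (4) J·kg⁻¹·K⁻¹ = N·m·kg⁻¹·K⁻¹ = m²·s⁻²·K⁻¹
All reduce to m²·s⁻²·K⁻¹ except (1), which is kg·m²·s⁻².

(1)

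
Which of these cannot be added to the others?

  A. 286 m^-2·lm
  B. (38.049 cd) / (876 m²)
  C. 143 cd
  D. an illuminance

C.

Dimensions:
  A. lm·m⁻² = cd·m⁻² = m⁻²·cd
  B. [cd] / [m²] = m⁻²·cd
  C. cd
  D. [illuminance] = m⁻²·cd
All reduce to m⁻²·cd except C., which is cd.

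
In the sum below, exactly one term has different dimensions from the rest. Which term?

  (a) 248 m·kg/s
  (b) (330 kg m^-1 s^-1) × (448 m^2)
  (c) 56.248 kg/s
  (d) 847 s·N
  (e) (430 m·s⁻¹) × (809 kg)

(c)

Reduce each to base SI dimensions:
  (a) kg·m·s⁻¹
  (b) [kg·m⁻¹·s⁻¹] · [m²] = kg·m·s⁻¹
  (c) kg·s⁻¹
  (d) N·s = kg·m·s⁻²·s = kg·m·s⁻¹
  (e) [m·s⁻¹] · [kg] = kg·m·s⁻¹
All reduce to kg·m·s⁻¹ except (c), which is kg·s⁻¹.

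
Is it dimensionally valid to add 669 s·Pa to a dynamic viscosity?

Yes

Reduce each to base SI dimensions:
  669 s·Pa:  Pa·s = N·m⁻²·s = kg·m⁻¹·s⁻¹
  a dynamic viscosity:  [dynamic viscosity] = kg·m⁻¹·s⁻¹
Both are kg·m⁻¹·s⁻¹, so they have the same dimensions and can be added.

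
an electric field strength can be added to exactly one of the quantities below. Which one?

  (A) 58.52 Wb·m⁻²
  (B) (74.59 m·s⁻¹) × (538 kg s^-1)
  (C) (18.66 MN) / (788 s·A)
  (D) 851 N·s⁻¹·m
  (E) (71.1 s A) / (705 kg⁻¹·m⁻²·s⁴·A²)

(C)

Reference: [electric field strength] = kg·m·s⁻³·A⁻¹.
Each option:
  (A) Wb·m⁻² = V·s·m⁻² = kg·s⁻²·A⁻¹
  (B) [m·s⁻¹] · [kg·s⁻¹] = kg·m·s⁻²
  (C) [kg·m·s⁻²] / [s·A] = kg·m·s⁻³·A⁻¹  ← same
  (D) N·m·s⁻¹ = kg·m·s⁻²·m·s⁻¹ = kg·m²·s⁻³
  (E) [s·A] / [kg⁻¹·m⁻²·s⁴·A²] = kg·m²·s⁻³·A⁻¹
Only (C) matches kg·m·s⁻³·A⁻¹.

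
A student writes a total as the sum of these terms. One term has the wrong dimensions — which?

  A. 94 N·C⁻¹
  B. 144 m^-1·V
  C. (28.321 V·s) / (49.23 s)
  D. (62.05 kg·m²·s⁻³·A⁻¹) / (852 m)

C.

Work out the base dimensions of each:
  A. N·C⁻¹ = kg·m·s⁻²·(s·A)⁻¹ = kg·m·s⁻³·A⁻¹
  B. V·m⁻¹ = J·C⁻¹·m⁻¹ = kg·m·s⁻³·A⁻¹
  C. [kg·m²·s⁻²·A⁻¹] / [s] = kg·m²·s⁻³·A⁻¹
  D. [kg·m²·s⁻³·A⁻¹] / [m] = kg·m·s⁻³·A⁻¹
All reduce to kg·m·s⁻³·A⁻¹ except C., which is kg·m²·s⁻³·A⁻¹.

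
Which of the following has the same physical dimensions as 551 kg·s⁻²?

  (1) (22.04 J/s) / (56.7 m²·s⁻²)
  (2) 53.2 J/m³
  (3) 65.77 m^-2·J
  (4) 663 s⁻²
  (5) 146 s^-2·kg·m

Reference: kg·s⁻².
Each option:
  (1) [kg·m²·s⁻³] / [m²·s⁻²] = kg·s⁻¹
  (2) J·m⁻³ = N·m·m⁻³ = kg·m⁻¹·s⁻²
  (3) J·m⁻² = N·m·m⁻² = kg·s⁻²  ← same
  (4) s⁻²
  (5) kg·m·s⁻²
Only (3) matches kg·s⁻².

(3)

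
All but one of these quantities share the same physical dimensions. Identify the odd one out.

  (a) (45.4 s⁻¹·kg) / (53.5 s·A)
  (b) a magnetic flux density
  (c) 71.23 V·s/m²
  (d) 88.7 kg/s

Work out the base dimensions of each:
  (a) [kg·s⁻¹] / [s·A] = kg·s⁻²·A⁻¹
  (b) [magnetic flux density] = kg·s⁻²·A⁻¹
  (c) V·s·m⁻² = J·C⁻¹·s·m⁻² = kg·s⁻²·A⁻¹
  (d) kg·s⁻¹
All reduce to kg·s⁻²·A⁻¹ except (d), which is kg·s⁻¹.

(d)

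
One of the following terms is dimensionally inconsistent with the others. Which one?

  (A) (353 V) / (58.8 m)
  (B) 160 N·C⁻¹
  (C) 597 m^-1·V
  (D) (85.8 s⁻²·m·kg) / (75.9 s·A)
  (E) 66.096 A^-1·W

Work out the base dimensions of each:
  (A) [kg·m²·s⁻³·A⁻¹] / [m] = kg·m·s⁻³·A⁻¹
  (B) N·C⁻¹ = kg·m·s⁻²·(s·A)⁻¹ = kg·m·s⁻³·A⁻¹
  (C) V·m⁻¹ = J·C⁻¹·m⁻¹ = kg·m·s⁻³·A⁻¹
  (D) [kg·m·s⁻²] / [s·A] = kg·m·s⁻³·A⁻¹
  (E) W·A⁻¹ = J·s⁻¹·A⁻¹ = kg·m²·s⁻³·A⁻¹
All reduce to kg·m·s⁻³·A⁻¹ except (E), which is kg·m²·s⁻³·A⁻¹.

(E)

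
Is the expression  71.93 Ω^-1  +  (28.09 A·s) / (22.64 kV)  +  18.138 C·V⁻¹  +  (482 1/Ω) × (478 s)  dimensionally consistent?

No

Reduce each to base SI dimensions:
  71.93 Ω^-1:  Ω⁻¹ = (V·A⁻¹)⁻¹ = kg⁻¹·m⁻²·s³·A²
  (28.09 A·s) / (22.64 kV):  [s·A] / [kg·m²·s⁻³·A⁻¹] = kg⁻¹·m⁻²·s⁴·A²
  18.138 C·V⁻¹:  C·V⁻¹ = s·A·(J·C⁻¹)⁻¹ = kg⁻¹·m⁻²·s⁴·A²
  (482 1/Ω) × (478 s):  [kg⁻¹·m⁻²·s³·A²] · [s] = kg⁻¹·m⁻²·s⁴·A²
The terms do not share a single dimension (kg⁻¹·m⁻²·s³·A² vs kg⁻¹·m⁻²·s⁴·A²).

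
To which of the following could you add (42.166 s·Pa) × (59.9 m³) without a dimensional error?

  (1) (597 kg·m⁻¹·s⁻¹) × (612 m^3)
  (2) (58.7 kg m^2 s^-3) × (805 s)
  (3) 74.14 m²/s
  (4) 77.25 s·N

Reference: [kg·m⁻¹·s⁻¹] · [m³] = kg·m²·s⁻¹.
Each option:
  (1) [kg·m⁻¹·s⁻¹] · [m³] = kg·m²·s⁻¹  ← same
  (2) [kg·m²·s⁻³] · [s] = kg·m²·s⁻²
  (3) m²·s⁻¹
  (4) N·s = kg·m·s⁻²·s = kg·m·s⁻¹
Only (1) matches kg·m²·s⁻¹.

(1)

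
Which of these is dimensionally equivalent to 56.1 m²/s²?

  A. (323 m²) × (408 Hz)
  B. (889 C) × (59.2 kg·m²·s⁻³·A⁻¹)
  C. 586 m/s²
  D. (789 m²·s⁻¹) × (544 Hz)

Reference: m²·s⁻².
Each option:
  A. [m²] · [s⁻¹] = m²·s⁻¹
  B. [s·A] · [kg·m²·s⁻³·A⁻¹] = kg·m²·s⁻²
  C. m·s⁻²
  D. [m²·s⁻¹] · [s⁻¹] = m²·s⁻²  ← same
Only D. matches m²·s⁻².

D.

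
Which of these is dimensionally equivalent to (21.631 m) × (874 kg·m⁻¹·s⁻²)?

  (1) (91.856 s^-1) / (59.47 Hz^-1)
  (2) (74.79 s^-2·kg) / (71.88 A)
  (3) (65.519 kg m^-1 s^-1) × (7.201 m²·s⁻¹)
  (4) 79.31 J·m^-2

(4)

Reference: [m] · [kg·m⁻¹·s⁻²] = kg·s⁻².
Each option:
  (1) [s⁻¹] / [s] = s⁻²
  (2) [kg·s⁻²] / [A] = kg·s⁻²·A⁻¹
  (3) [kg·m⁻¹·s⁻¹] · [m²·s⁻¹] = kg·m·s⁻²
  (4) J·m⁻² = N·m·m⁻² = kg·s⁻²  ← same
Only (4) matches kg·s⁻².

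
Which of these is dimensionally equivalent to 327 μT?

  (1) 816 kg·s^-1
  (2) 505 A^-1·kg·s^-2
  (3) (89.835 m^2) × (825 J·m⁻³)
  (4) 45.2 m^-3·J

Reference: T = Wb·m⁻² = kg·s⁻²·A⁻¹.
Each option:
  (1) kg·s⁻¹
  (2) kg·s⁻²·A⁻¹  ← same
  (3) [m²] · [kg·m⁻¹·s⁻²] = kg·m·s⁻²
  (4) J·m⁻³ = N·m·m⁻³ = kg·m⁻¹·s⁻²
Only (2) matches kg·s⁻²·A⁻¹.

(2)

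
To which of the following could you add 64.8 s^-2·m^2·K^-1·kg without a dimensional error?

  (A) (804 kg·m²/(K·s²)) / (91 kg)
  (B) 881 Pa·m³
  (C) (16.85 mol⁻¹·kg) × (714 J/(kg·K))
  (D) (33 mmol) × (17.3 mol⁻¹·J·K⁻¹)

Reference: kg·m²·s⁻²·K⁻¹.
Each option:
  (A) [kg·m²·s⁻²·K⁻¹] / [kg] = m²·s⁻²·K⁻¹
  (B) Pa·m³ = N·m⁻²·m³ = kg·m²·s⁻²
  (C) [kg·mol⁻¹] · [m²·s⁻²·K⁻¹] = kg·m²·s⁻²·K⁻¹·mol⁻¹
  (D) [mol] · [kg·m²·s⁻²·K⁻¹·mol⁻¹] = kg·m²·s⁻²·K⁻¹  ← same
Only (D) matches kg·m²·s⁻²·K⁻¹.

(D)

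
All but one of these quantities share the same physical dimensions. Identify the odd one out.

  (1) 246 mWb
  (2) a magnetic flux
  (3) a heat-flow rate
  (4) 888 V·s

(3)

Work out the base dimensions of each:
  (1) Wb = V·s = kg·m²·s⁻²·A⁻¹
  (2) [magnetic flux] = kg·m²·s⁻²·A⁻¹
  (3) [heat-flow rate] = kg·m²·s⁻³
  (4) V·s = J·C⁻¹·s = kg·m²·s⁻²·A⁻¹
All reduce to kg·m²·s⁻²·A⁻¹ except (3), which is kg·m²·s⁻³.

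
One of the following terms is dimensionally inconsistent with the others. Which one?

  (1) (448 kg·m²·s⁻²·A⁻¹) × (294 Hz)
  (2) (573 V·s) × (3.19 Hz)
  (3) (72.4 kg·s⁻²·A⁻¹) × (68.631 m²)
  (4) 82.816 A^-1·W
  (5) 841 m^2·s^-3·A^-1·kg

Dimensions:
  (1) [kg·m²·s⁻²·A⁻¹] · [s⁻¹] = kg·m²·s⁻³·A⁻¹
  (2) [kg·m²·s⁻²·A⁻¹] · [s⁻¹] = kg·m²·s⁻³·A⁻¹
  (3) [kg·s⁻²·A⁻¹] · [m²] = kg·m²·s⁻²·A⁻¹
  (4) W·A⁻¹ = J·s⁻¹·A⁻¹ = kg·m²·s⁻³·A⁻¹
  (5) kg·m²·s⁻³·A⁻¹
All reduce to kg·m²·s⁻³·A⁻¹ except (3), which is kg·m²·s⁻²·A⁻¹.

(3)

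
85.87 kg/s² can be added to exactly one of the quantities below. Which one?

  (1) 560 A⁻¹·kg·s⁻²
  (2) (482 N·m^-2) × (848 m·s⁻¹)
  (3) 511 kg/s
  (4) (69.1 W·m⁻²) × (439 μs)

(4)

Reference: kg·s⁻².
Each option:
  (1) kg·s⁻²·A⁻¹
  (2) [kg·m⁻¹·s⁻²] · [m·s⁻¹] = kg·s⁻³
  (3) kg·s⁻¹
  (4) [kg·s⁻³] · [s] = kg·s⁻²  ← same
Only (4) matches kg·s⁻².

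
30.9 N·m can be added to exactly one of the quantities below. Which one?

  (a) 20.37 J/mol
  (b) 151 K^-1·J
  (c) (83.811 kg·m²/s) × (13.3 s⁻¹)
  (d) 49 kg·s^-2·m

(c)

Reference: N·m = kg·m·s⁻²·m = kg·m²·s⁻².
Each option:
  (a) J·mol⁻¹ = N·m·mol⁻¹ = kg·m²·s⁻²·mol⁻¹
  (b) J·K⁻¹ = N·m·K⁻¹ = kg·m²·s⁻²·K⁻¹
  (c) [kg·m²·s⁻¹] · [s⁻¹] = kg·m²·s⁻²  ← same
  (d) kg·m·s⁻²
Only (c) matches kg·m²·s⁻².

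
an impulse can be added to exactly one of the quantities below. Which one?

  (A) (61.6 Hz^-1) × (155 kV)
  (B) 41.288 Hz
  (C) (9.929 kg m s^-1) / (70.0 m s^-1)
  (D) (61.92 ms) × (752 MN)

(D)

Reference: [impulse] = kg·m·s⁻¹.
Each option:
  (A) [s] · [kg·m²·s⁻³·A⁻¹] = kg·m²·s⁻²·A⁻¹
  (B) Hz = s⁻¹
  (C) [kg·m·s⁻¹] / [m·s⁻¹] = kg
  (D) [s] · [kg·m·s⁻²] = kg·m·s⁻¹  ← same
Only (D) matches kg·m·s⁻¹.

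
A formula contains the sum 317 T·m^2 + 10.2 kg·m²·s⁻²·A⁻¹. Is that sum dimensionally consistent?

Yes

Work out the base dimensions of each:
  317 T·m^2:  T·m² = Wb·m⁻²·m² = kg·m²·s⁻²·A⁻¹
  10.2 kg·m²·s⁻²·A⁻¹:  kg·m²·s⁻²·A⁻¹
Both are kg·m²·s⁻²·A⁻¹, so they have the same dimensions and can be added.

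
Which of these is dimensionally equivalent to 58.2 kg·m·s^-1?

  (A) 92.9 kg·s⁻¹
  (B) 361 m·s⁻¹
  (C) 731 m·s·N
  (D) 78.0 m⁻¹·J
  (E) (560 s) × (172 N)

Reference: kg·m·s⁻¹.
Each option:
  (A) kg·s⁻¹
  (B) m·s⁻¹
  (C) N·m·s = kg·m·s⁻²·m·s = kg·m²·s⁻¹
  (D) J·m⁻¹ = N·m·m⁻¹ = kg·m·s⁻²
  (E) [s] · [kg·m·s⁻²] = kg·m·s⁻¹  ← same
Only (E) matches kg·m·s⁻¹.

(E)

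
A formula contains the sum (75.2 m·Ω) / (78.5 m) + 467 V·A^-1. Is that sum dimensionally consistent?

Yes

Expand each in SI base units:
  (75.2 m·Ω) / (78.5 m):  [kg·m³·s⁻³·A⁻²] / [m] = kg·m²·s⁻³·A⁻²
  467 V·A^-1:  V·A⁻¹ = J·C⁻¹·A⁻¹ = kg·m²·s⁻³·A⁻²
Both are kg·m²·s⁻³·A⁻², so they have the same dimensions and can be added.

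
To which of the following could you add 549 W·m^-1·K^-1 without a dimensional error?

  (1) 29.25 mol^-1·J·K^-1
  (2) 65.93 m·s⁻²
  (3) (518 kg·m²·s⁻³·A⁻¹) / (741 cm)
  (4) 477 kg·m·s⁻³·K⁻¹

Reference: W·m⁻¹·K⁻¹ = J·s⁻¹·m⁻¹·K⁻¹ = kg·m·s⁻³·K⁻¹.
Each option:
  (1) J·mol⁻¹·K⁻¹ = N·m·mol⁻¹·K⁻¹ = kg·m²·s⁻²·K⁻¹·mol⁻¹
  (2) m·s⁻²
  (3) [kg·m²·s⁻³·A⁻¹] / [m] = kg·m·s⁻³·A⁻¹
  (4) kg·m·s⁻³·K⁻¹  ← same
Only (4) matches kg·m·s⁻³·K⁻¹.

(4)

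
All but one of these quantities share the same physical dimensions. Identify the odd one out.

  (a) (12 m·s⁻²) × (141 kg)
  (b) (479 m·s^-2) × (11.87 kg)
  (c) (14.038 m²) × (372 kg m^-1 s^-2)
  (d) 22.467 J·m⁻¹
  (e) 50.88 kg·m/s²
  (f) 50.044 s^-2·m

(f)

Dimensions:
  (a) [m·s⁻²] · [kg] = kg·m·s⁻²
  (b) [m·s⁻²] · [kg] = kg·m·s⁻²
  (c) [m²] · [kg·m⁻¹·s⁻²] = kg·m·s⁻²
  (d) J·m⁻¹ = N·m·m⁻¹ = kg·m·s⁻²
  (e) kg·m·s⁻²
  (f) m·s⁻²
All reduce to kg·m·s⁻² except (f), which is m·s⁻².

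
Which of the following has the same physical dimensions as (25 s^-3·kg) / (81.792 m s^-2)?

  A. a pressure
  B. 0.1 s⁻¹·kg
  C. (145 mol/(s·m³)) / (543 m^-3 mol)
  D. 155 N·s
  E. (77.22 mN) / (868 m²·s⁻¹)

E.

Reference: [kg·s⁻³] / [m·s⁻²] = kg·m⁻¹·s⁻¹.
Each option:
  A. [pressure] = kg·m⁻¹·s⁻²
  B. kg·s⁻¹
  C. [m⁻³·s⁻¹·mol] / [m⁻³·mol] = s⁻¹
  D. N·s = kg·m·s⁻²·s = kg·m·s⁻¹
  E. [kg·m·s⁻²] / [m²·s⁻¹] = kg·m⁻¹·s⁻¹  ← same
Only E. matches kg·m⁻¹·s⁻¹.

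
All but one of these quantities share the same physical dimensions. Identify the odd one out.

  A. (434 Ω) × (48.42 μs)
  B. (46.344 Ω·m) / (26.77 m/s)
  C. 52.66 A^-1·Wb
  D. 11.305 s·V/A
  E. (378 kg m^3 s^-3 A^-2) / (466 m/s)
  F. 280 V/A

F.

Reduce each to base SI dimensions:
  A. [kg·m²·s⁻³·A⁻²] · [s] = kg·m²·s⁻²·A⁻²
  B. [kg·m³·s⁻³·A⁻²] / [m·s⁻¹] = kg·m²·s⁻²·A⁻²
  C. Wb·A⁻¹ = V·s·A⁻¹ = kg·m²·s⁻²·A⁻²
  D. V·s·A⁻¹ = J·C⁻¹·s·A⁻¹ = kg·m²·s⁻²·A⁻²
  E. [kg·m³·s⁻³·A⁻²] / [m·s⁻¹] = kg·m²·s⁻²·A⁻²
  F. V·A⁻¹ = J·C⁻¹·A⁻¹ = kg·m²·s⁻³·A⁻²
All reduce to kg·m²·s⁻²·A⁻² except F., which is kg·m²·s⁻³·A⁻².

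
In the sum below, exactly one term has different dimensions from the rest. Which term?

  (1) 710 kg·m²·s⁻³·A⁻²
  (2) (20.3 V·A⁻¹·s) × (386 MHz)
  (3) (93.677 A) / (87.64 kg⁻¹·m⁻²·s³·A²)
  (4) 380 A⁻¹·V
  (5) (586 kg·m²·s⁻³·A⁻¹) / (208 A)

(3)

Dimensions:
  (1) kg·m²·s⁻³·A⁻²
  (2) [kg·m²·s⁻²·A⁻²] · [s⁻¹] = kg·m²·s⁻³·A⁻²
  (3) [A] / [kg⁻¹·m⁻²·s³·A²] = kg·m²·s⁻³·A⁻¹
  (4) V·A⁻¹ = J·C⁻¹·A⁻¹ = kg·m²·s⁻³·A⁻²
  (5) [kg·m²·s⁻³·A⁻¹] / [A] = kg·m²·s⁻³·A⁻²
All reduce to kg·m²·s⁻³·A⁻² except (3), which is kg·m²·s⁻³·A⁻¹.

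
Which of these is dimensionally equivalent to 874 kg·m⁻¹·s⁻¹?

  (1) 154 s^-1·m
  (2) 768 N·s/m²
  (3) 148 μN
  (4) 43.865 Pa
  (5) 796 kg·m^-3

(2)

Reference: kg·m⁻¹·s⁻¹.
Each option:
  (1) m·s⁻¹
  (2) N·s·m⁻² = kg·m·s⁻²·s·m⁻² = kg·m⁻¹·s⁻¹  ← same
  (3) N = kg·m·s⁻²
  (4) Pa = N·m⁻² = kg·m⁻¹·s⁻²
  (5) kg·m⁻³
Only (2) matches kg·m⁻¹·s⁻¹.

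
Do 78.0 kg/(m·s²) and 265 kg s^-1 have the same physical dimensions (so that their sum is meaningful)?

Reduce each to base SI dimensions:
  78.0 kg/(m·s²):  kg·m⁻¹·s⁻²
  265 kg s^-1:  kg·s⁻¹
kg·m⁻¹·s⁻² ≠ kg·s⁻¹, so they cannot be added.

No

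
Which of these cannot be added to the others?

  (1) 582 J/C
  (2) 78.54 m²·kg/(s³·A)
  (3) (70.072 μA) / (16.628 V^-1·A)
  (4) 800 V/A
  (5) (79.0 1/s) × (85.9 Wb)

Work out the base dimensions of each:
  (1) J·C⁻¹ = N·m·(s·A)⁻¹ = kg·m²·s⁻³·A⁻¹
  (2) kg·m²·s⁻³·A⁻¹
  (3) [A] / [kg⁻¹·m⁻²·s³·A²] = kg·m²·s⁻³·A⁻¹
  (4) V·A⁻¹ = J·C⁻¹·A⁻¹ = kg·m²·s⁻³·A⁻²
  (5) [s⁻¹] · [kg·m²·s⁻²·A⁻¹] = kg·m²·s⁻³·A⁻¹
All reduce to kg·m²·s⁻³·A⁻¹ except (4), which is kg·m²·s⁻³·A⁻².

(4)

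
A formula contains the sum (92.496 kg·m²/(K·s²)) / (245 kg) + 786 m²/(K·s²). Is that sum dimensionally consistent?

Yes

Dimensions:
  (92.496 kg·m²/(K·s²)) / (245 kg):  [kg·m²·s⁻²·K⁻¹] / [kg] = m²·s⁻²·K⁻¹
  786 m²/(K·s²):  m²·s⁻²·K⁻¹
Both are m²·s⁻²·K⁻¹, so they have the same dimensions and can be added.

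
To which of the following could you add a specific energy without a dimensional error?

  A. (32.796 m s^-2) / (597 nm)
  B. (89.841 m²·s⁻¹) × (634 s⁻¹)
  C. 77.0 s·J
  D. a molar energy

B.

Reference: [specific energy] = m²·s⁻².
Each option:
  A. [m·s⁻²] / [m] = s⁻²
  B. [m²·s⁻¹] · [s⁻¹] = m²·s⁻²  ← same
  C. J·s = N·m·s = kg·m²·s⁻¹
  D. [molar energy] = kg·m²·s⁻²·mol⁻¹
Only B. matches m²·s⁻².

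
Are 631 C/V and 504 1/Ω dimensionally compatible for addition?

No

Dimensions:
  631 C/V:  C·V⁻¹ = s·A·(J·C⁻¹)⁻¹ = kg⁻¹·m⁻²·s⁴·A²
  504 1/Ω:  Ω⁻¹ = (V·A⁻¹)⁻¹ = kg⁻¹·m⁻²·s³·A²
kg⁻¹·m⁻²·s⁴·A² ≠ kg⁻¹·m⁻²·s³·A², so they cannot be added.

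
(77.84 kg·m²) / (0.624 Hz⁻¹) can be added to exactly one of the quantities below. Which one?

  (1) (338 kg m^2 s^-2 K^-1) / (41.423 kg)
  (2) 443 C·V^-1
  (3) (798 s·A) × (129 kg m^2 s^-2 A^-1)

Reference: [kg·m²] / [s] = kg·m²·s⁻¹.
Each option:
  (1) [kg·m²·s⁻²·K⁻¹] / [kg] = m²·s⁻²·K⁻¹
  (2) C·V⁻¹ = s·A·(J·C⁻¹)⁻¹ = kg⁻¹·m⁻²·s⁴·A²
  (3) [s·A] · [kg·m²·s⁻²·A⁻¹] = kg·m²·s⁻¹  ← same
Only (3) matches kg·m²·s⁻¹.

(3)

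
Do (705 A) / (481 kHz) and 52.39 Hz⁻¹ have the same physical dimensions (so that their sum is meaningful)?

No

Expand each in SI base units:
  (705 A) / (481 kHz):  [A] / [s⁻¹] = s·A
  52.39 Hz⁻¹:  Hz⁻¹ = (s⁻¹)⁻¹ = s
s·A ≠ s, so they cannot be added.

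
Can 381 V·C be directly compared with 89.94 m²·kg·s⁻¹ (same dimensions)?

Reduce each to base SI dimensions:
  381 V·C:  C·V = s·A·J·C⁻¹ = kg·m²·s⁻²
  89.94 m²·kg·s⁻¹:  kg·m²·s⁻¹
kg·m²·s⁻² ≠ kg·m²·s⁻¹, so they cannot be added.

No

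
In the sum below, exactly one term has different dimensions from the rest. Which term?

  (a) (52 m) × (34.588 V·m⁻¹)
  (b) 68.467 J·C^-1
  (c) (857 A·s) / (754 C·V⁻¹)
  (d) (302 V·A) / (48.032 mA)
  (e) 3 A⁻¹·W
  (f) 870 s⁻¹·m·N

Work out the base dimensions of each:
  (a) [m] · [kg·m·s⁻³·A⁻¹] = kg·m²·s⁻³·A⁻¹
  (b) J·C⁻¹ = N·m·(s·A)⁻¹ = kg·m²·s⁻³·A⁻¹
  (c) [s·A] / [kg⁻¹·m⁻²·s⁴·A²] = kg·m²·s⁻³·A⁻¹
  (d) [kg·m²·s⁻³] / [A] = kg·m²·s⁻³·A⁻¹
  (e) W·A⁻¹ = J·s⁻¹·A⁻¹ = kg·m²·s⁻³·A⁻¹
  (f) N·m·s⁻¹ = kg·m·s⁻²·m·s⁻¹ = kg·m²·s⁻³
All reduce to kg·m²·s⁻³·A⁻¹ except (f), which is kg·m²·s⁻³.

(f)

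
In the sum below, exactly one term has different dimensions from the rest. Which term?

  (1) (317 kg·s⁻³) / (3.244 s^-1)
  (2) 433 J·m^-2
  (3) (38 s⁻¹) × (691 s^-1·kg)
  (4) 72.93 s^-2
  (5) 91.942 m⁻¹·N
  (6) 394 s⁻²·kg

(4)

Work out the base dimensions of each:
  (1) [kg·s⁻³] / [s⁻¹] = kg·s⁻²
  (2) J·m⁻² = N·m·m⁻² = kg·s⁻²
  (3) [s⁻¹] · [kg·s⁻¹] = kg·s⁻²
  (4) s⁻²
  (5) N·m⁻¹ = kg·m·s⁻²·m⁻¹ = kg·s⁻²
  (6) kg·s⁻²
All reduce to kg·s⁻² except (4), which is s⁻².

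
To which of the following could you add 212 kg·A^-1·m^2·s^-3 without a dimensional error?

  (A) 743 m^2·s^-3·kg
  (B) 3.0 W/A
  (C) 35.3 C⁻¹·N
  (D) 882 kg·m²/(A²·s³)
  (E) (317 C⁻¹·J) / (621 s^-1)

Reference: kg·m²·s⁻³·A⁻¹.
Each option:
  (A) kg·m²·s⁻³
  (B) W·A⁻¹ = J·s⁻¹·A⁻¹ = kg·m²·s⁻³·A⁻¹  ← same
  (C) N·C⁻¹ = kg·m·s⁻²·(s·A)⁻¹ = kg·m·s⁻³·A⁻¹
  (D) kg·m²·s⁻³·A⁻²
  (E) [kg·m²·s⁻³·A⁻¹] / [s⁻¹] = kg·m²·s⁻²·A⁻¹
Only (B) matches kg·m²·s⁻³·A⁻¹.

(B)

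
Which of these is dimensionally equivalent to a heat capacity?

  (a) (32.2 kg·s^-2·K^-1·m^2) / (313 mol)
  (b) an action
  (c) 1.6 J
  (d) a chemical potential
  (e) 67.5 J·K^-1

(e)

Reference: [heat capacity] = kg·m²·s⁻²·K⁻¹.
Each option:
  (a) [kg·m²·s⁻²·K⁻¹] / [mol] = kg·m²·s⁻²·K⁻¹·mol⁻¹
  (b) [action] = kg·m²·s⁻¹
  (c) J = N·m = kg·m²·s⁻²
  (d) [chemical potential] = kg·m²·s⁻²·mol⁻¹
  (e) J·K⁻¹ = N·m·K⁻¹ = kg·m²·s⁻²·K⁻¹  ← same
Only (e) matches kg·m²·s⁻²·K⁻¹.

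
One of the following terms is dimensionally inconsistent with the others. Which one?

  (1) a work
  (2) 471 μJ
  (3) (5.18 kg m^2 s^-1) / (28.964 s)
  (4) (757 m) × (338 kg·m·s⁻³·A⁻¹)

Work out the base dimensions of each:
  (1) [work] = kg·m²·s⁻²
  (2) J = N·m = kg·m²·s⁻²
  (3) [kg·m²·s⁻¹] / [s] = kg·m²·s⁻²
  (4) [m] · [kg·m·s⁻³·A⁻¹] = kg·m²·s⁻³·A⁻¹
All reduce to kg·m²·s⁻² except (4), which is kg·m²·s⁻³·A⁻¹.

(4)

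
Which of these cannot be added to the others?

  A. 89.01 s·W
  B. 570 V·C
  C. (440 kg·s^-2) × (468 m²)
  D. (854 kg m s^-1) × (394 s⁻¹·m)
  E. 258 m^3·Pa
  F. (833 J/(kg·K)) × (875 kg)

F.

Work out the base dimensions of each:
  A. W·s = J·s⁻¹·s = kg·m²·s⁻²
  B. C·V = s·A·J·C⁻¹ = kg·m²·s⁻²
  C. [kg·s⁻²] · [m²] = kg·m²·s⁻²
  D. [kg·m·s⁻¹] · [m·s⁻¹] = kg·m²·s⁻²
  E. Pa·m³ = N·m⁻²·m³ = kg·m²·s⁻²
  F. [m²·s⁻²·K⁻¹] · [kg] = kg·m²·s⁻²·K⁻¹
All reduce to kg·m²·s⁻² except F., which is kg·m²·s⁻²·K⁻¹.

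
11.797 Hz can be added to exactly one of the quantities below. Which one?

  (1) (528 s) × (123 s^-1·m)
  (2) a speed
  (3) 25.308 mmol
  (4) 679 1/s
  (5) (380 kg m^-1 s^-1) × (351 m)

(4)

Reference: Hz = s⁻¹.
Each option:
  (1) [s] · [m·s⁻¹] = m
  (2) [speed] = m·s⁻¹
  (3) mol
  (4) s⁻¹  ← same
  (5) [kg·m⁻¹·s⁻¹] · [m] = kg·s⁻¹
Only (4) matches s⁻¹.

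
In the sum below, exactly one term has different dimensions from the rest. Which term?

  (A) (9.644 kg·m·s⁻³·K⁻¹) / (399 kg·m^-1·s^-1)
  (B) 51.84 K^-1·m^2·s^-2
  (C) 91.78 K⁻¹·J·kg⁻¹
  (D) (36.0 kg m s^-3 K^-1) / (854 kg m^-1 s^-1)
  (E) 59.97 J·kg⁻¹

Reduce each to base SI dimensions:
  (A) [kg·m·s⁻³·K⁻¹] / [kg·m⁻¹·s⁻¹] = m²·s⁻²·K⁻¹
  (B) m²·s⁻²·K⁻¹
  (C) J·kg⁻¹·K⁻¹ = N·m·kg⁻¹·K⁻¹ = m²·s⁻²·K⁻¹
  (D) [kg·m·s⁻³·K⁻¹] / [kg·m⁻¹·s⁻¹] = m²·s⁻²·K⁻¹
  (E) J·kg⁻¹ = N·m·kg⁻¹ = m²·s⁻²
All reduce to m²·s⁻²·K⁻¹ except (E), which is m²·s⁻².

(E)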